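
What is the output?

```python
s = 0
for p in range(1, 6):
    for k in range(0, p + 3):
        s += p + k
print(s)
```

p=1,k=0: s = 0+1 = 1
p=1,k=1: s = 1+2 = 3
p=1,k=2: s = 3+3 = 6
p=1,k=3: s = 6+4 = 10
p=2,k=0: s = 10+2 = 12
p=2,k=1: s = 12+3 = 15
p=2,k=2: s = 15+4 = 19
p=2,k=3: s = 19+5 = 24
p=2,k=4: s = 24+6 = 30
p=3,k=0: s = 30+3 = 33
p=3,k=1: s = 33+4 = 37
p=3,k=2: s = 37+5 = 42
p=3,k=3: s = 42+6 = 48
p=3,k=4: s = 48+7 = 55
p=3,k=5: s = 55+8 = 63
p=4,k=0: s = 63+4 = 67
p=4,k=1: s = 67+5 = 72
p=4,k=2: s = 72+6 = 78
p=4,k=3: s = 78+7 = 85
p=4,k=4: s = 85+8 = 93
p=4,k=5: s = 93+9 = 102
p=4,k=6: s = 102+10 = 112
p=5,k=0: s = 112+5 = 117
p=5,k=1: s = 117+6 = 123
p=5,k=2: s = 123+7 = 130
p=5,k=3: s = 130+8 = 138
p=5,k=4: s = 138+9 = 147
p=5,k=5: s = 147+10 = 157
p=5,k=6: s = 157+11 = 168
p=5,k=7: s = 168+12 = 180

180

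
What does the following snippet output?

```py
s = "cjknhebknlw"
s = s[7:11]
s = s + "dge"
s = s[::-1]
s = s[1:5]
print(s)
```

slice [7:11] → 'knlw'
+ 'dge' → 'knlwdge'
reverse → 'egdwlnk'
slice [1:5] → 'gdwl'

gdwl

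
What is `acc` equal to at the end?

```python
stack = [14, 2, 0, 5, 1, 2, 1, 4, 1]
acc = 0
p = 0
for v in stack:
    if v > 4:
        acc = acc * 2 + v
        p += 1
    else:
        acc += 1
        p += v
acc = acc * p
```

546

v=14: >4, acc = 0*2+14 = 14; p=1
v=2: not >4, acc = 14+1 = 15; p=3
v=0: not >4, acc = 15+1 = 16; p=3
v=5: >4, acc = 16*2+5 = 37; p=4
v=1: not >4, acc = 37+1 = 38; p=5
v=2: not >4, acc = 38+1 = 39; p=7
v=1: not >4, acc = 39+1 = 40; p=8
v=4: not >4, acc = 40+1 = 41; p=12
v=1: not >4, acc = 41+1 = 42; p=13
acc*p = 42*13 = 546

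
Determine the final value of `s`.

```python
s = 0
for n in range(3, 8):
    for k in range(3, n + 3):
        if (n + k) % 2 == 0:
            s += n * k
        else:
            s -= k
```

n=3,k=3: even sum, s = 0+9 = 9
n=3,k=4: odd sum, s = 9-4 = 5
n=3,k=5: even sum, s = 5+15 = 20
n=4,k=3: odd sum, s = 20-3 = 17
n=4,k=4: even sum, s = 17+16 = 33
n=4,k=5: odd sum, s = 33-5 = 28
n=4,k=6: even sum, s = 28+24 = 52
n=5,k=3: even sum, s = 52+15 = 67
n=5,k=4: odd sum, s = 67-4 = 63
n=5,k=5: even sum, s = 63+25 = 88
n=5,k=6: odd sum, s = 88-6 = 82
n=5,k=7: even sum, s = 82+35 = 117
n=6,k=3: odd sum, s = 117-3 = 114
n=6,k=4: even sum, s = 114+24 = 138
n=6,k=5: odd sum, s = 138-5 = 133
n=6,k=6: even sum, s = 133+36 = 169
n=6,k=7: odd sum, s = 169-7 = 162
n=6,k=8: even sum, s = 162+48 = 210
n=7,k=3: even sum, s = 210+21 = 231
n=7,k=4: odd sum, s = 231-4 = 227
n=7,k=5: even sum, s = 227+35 = 262
n=7,k=6: odd sum, s = 262-6 = 256
n=7,k=7: even sum, s = 256+49 = 305
n=7,k=8: odd sum, s = 305-8 = 297
n=7,k=9: even sum, s = 297+63 = 360

360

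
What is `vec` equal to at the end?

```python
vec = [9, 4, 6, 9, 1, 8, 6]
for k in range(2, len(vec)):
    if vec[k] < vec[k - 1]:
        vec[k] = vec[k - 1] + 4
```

k=2: 6>=4, unchanged → [9, 4, 6, 9, 1, 8, 6]
k=3: 9>=6, unchanged → [9, 4, 6, 9, 1, 8, 6]
k=4: 1<9, vec[4] = 9+4 = 13 → [9, 4, 6, 9, 13, 8, 6]
k=5: 8<13, vec[5] = 13+4 = 17 → [9, 4, 6, 9, 13, 17, 6]
k=6: 6<17, vec[6] = 17+4 = 21 → [9, 4, 6, 9, 13, 17, 21]

[9, 4, 6, 9, 13, 17, 21]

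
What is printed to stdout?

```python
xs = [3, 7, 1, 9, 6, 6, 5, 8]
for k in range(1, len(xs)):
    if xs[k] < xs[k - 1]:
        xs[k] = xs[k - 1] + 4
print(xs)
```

[3, 7, 11, 15, 19, 23, 27, 31]

k=1: 7>=3, unchanged → [3, 7, 1, 9, 6, 6, 5, 8]
k=2: 1<7, xs[2] = 7+4 = 11 → [3, 7, 11, 9, 6, 6, 5, 8]
k=3: 9<11, xs[3] = 11+4 = 15 → [3, 7, 11, 15, 6, 6, 5, 8]
k=4: 6<15, xs[4] = 15+4 = 19 → [3, 7, 11, 15, 19, 6, 5, 8]
k=5: 6<19, xs[5] = 19+4 = 23 → [3, 7, 11, 15, 19, 23, 5, 8]
k=6: 5<23, xs[6] = 23+4 = 27 → [3, 7, 11, 15, 19, 23, 27, 8]
k=7: 8<27, xs[7] = 27+4 = 31 → [3, 7, 11, 15, 19, 23, 27, 31]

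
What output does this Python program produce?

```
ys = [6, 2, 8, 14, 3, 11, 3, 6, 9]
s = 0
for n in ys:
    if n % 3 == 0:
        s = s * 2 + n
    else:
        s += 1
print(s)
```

n=6: %3==0, s = 0*2+6 = 6
n=2: not %3==0, s = 6+1 = 7
n=8: not %3==0, s = 7+1 = 8
n=14: not %3==0, s = 8+1 = 9
n=3: %3==0, s = 9*2+3 = 21
n=11: not %3==0, s = 21+1 = 22
n=3: %3==0, s = 22*2+3 = 47
n=6: %3==0, s = 47*2+6 = 100
n=9: %3==0, s = 100*2+9 = 209

209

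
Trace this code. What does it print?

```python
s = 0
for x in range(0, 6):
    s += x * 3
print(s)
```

45

x=0: s = 0+0*3 = 0
x=1: s = 0+1*3 = 3
x=2: s = 3+2*3 = 9
x=3: s = 9+3*3 = 18
x=4: s = 18+4*3 = 30
x=5: s = 30+5*3 = 45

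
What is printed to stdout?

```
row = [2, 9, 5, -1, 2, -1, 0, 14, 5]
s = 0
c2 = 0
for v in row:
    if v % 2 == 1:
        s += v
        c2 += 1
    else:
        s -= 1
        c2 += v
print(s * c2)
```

v=2: not odd, s = 0-1 = -1; c2=2
v=9: odd, s = (-1)+9 = 8; c2=3
v=5: odd, s = 8+5 = 13; c2=4
v=-1: odd, s = 13+(-1) = 12; c2=5
v=2: not odd, s = 12-1 = 11; c2=7
v=-1: odd, s = 11+(-1) = 10; c2=8
v=0: not odd, s = 10-1 = 9; c2=8
v=14: not odd, s = 9-1 = 8; c2=22
v=5: odd, s = 8+5 = 13; c2=23
s*c2 = 13*23 = 299

299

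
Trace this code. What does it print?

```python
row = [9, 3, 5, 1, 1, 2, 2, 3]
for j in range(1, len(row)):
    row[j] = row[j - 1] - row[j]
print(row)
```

j=1: row[1] = 9-3 = 6 → [9, 6, 5, 1, 1, 2, 2, 3]
j=2: row[2] = 6-5 = 1 → [9, 6, 1, 1, 1, 2, 2, 3]
j=3: row[3] = 1-1 = 0 → [9, 6, 1, 0, 1, 2, 2, 3]
j=4: row[4] = 0-1 = -1 → [9, 6, 1, 0, -1, 2, 2, 3]
j=5: row[5] = (-1)-2 = -3 → [9, 6, 1, 0, -1, -3, 2, 3]
j=6: row[6] = (-3)-2 = -5 → [9, 6, 1, 0, -1, -3, -5, 3]
j=7: row[7] = (-5)-3 = -8 → [9, 6, 1, 0, -1, -3, -5, -8]

[9, 6, 1, 0, -1, -3, -5, -8]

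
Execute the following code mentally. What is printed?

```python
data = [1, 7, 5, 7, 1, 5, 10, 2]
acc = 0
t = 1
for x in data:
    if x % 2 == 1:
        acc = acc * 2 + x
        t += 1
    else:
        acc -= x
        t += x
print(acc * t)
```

3933

x=1: odd, acc = 0*2+1 = 1; t=2
x=7: odd, acc = 1*2+7 = 9; t=3
x=5: odd, acc = 9*2+5 = 23; t=4
x=7: odd, acc = 23*2+7 = 53; t=5
x=1: odd, acc = 53*2+1 = 107; t=6
x=5: odd, acc = 107*2+5 = 219; t=7
x=10: not odd, acc = 219-10 = 209; t=17
x=2: not odd, acc = 209-2 = 207; t=19
acc*t = 207*19 = 3933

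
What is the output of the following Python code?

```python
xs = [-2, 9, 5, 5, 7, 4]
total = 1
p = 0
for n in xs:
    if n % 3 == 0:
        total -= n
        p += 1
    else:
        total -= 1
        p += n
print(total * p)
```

n=-2: not %3==0, total = 1-1 = 0; p=-2
n=9: %3==0, total = 0-9 = -9; p=-1
n=5: not %3==0, total = (-9)-1 = -10; p=4
n=5: not %3==0, total = (-10)-1 = -11; p=9
n=7: not %3==0, total = (-11)-1 = -12; p=16
n=4: not %3==0, total = (-12)-1 = -13; p=20
total*p = (-13)*20 = -260

-260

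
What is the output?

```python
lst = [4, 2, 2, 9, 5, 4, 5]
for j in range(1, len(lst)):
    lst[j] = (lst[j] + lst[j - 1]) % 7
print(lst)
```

j=1: lst[1] = (2+4)%7 = 6 → [4, 6, 2, 9, 5, 4, 5]
j=2: lst[2] = (2+6)%7 = 1 → [4, 6, 1, 9, 5, 4, 5]
j=3: lst[3] = (9+1)%7 = 3 → [4, 6, 1, 3, 5, 4, 5]
j=4: lst[4] = (5+3)%7 = 1 → [4, 6, 1, 3, 1, 4, 5]
j=5: lst[5] = (4+1)%7 = 5 → [4, 6, 1, 3, 1, 5, 5]
j=6: lst[6] = (5+5)%7 = 3 → [4, 6, 1, 3, 1, 5, 3]

[4, 6, 1, 3, 1, 5, 3]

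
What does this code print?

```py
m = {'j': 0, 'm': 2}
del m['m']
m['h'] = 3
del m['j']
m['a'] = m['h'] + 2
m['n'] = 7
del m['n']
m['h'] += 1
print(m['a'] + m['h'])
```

del 'm' → {'j': 0}
m['h'] = 3 → {'j': 0, 'h': 3}
del 'j' → {'h': 3}
m['a'] = m['h']+2 = 5 → {'h': 3, 'a': 5}
m['n'] = 7 → {'h': 3, 'a': 5, 'n': 7}
del 'n' → {'h': 3, 'a': 5}
m['h'] = 3+1 = 4 → {'h': 4, 'a': 5}
m['a']+m['h'] = 5+4 = 9

9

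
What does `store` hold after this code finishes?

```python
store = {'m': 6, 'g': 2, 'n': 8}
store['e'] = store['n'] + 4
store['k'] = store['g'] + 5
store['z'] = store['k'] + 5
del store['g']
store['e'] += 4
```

store['e'] = store['n']+4 = 12 → {'m': 6, 'g': 2, 'n': 8, 'e': 12}
store['k'] = store['g']+5 = 7 → {'m': 6, 'g': 2, 'n': 8, 'e': 12, 'k': 7}
store['z'] = store['k']+5 = 12 → {'m': 6, 'g': 2, 'n': 8, 'e': 12, 'k': 7, 'z': 12}
del 'g' → {'m': 6, 'n': 8, 'e': 12, 'k': 7, 'z': 12}
store['e'] = 12+4 = 16 → {'m': 6, 'n': 8, 'e': 16, 'k': 7, 'z': 12}

{'m': 6, 'n': 8, 'e': 16, 'k': 7, 'z': 12}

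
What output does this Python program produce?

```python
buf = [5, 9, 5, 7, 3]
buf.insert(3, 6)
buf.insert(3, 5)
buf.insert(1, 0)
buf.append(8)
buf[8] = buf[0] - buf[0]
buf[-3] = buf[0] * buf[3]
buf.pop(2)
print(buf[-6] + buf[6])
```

8

insert 6 at 3 → [5, 9, 5, 6, 7, 3]
insert 5 at 3 → [5, 9, 5, 5, 6, 7, 3]
insert 0 at 1 → [5, 0, 9, 5, 5, 6, 7, 3]
append 8 → [5, 0, 9, 5, 5, 6, 7, 3, 8]
buf[8] = buf[0]-buf[0] = 5-5 = 0 → [5, 0, 9, 5, 5, 6, 7, 3, 0]
buf[-3] = buf[0]*buf[3] = 5*5 = 25 → [5, 0, 9, 5, 5, 6, 25, 3, 0]
pop(2) removes 9 → [5, 0, 5, 5, 6, 25, 3, 0]
buf[-6]+buf[6] = 5+3 = 8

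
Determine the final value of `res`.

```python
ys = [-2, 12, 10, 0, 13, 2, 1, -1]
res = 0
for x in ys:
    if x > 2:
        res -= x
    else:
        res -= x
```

x=-2: not >2, res = 0-(-2) = 2
x=12: >2, res = 2-12 = -10
x=10: >2, res = (-10)-10 = -20
x=0: not >2, res = (-20)-0 = -20
x=13: >2, res = (-20)-13 = -33
x=2: not >2, res = (-33)-2 = -35
x=1: not >2, res = (-35)-1 = -36
x=-1: not >2, res = (-36)-(-1) = -35

-35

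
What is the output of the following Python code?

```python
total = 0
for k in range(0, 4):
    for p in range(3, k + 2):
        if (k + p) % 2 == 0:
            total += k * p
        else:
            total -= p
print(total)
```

k=2,p=3: odd sum, total = 0-3 = -3
k=3,p=3: even sum, total = (-3)+9 = 6
k=3,p=4: odd sum, total = 6-4 = 2

2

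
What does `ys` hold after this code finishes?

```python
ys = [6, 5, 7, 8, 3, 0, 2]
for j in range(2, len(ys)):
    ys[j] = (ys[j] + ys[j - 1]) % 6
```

j=2: ys[2] = (7+5)%6 = 0 → [6, 5, 0, 8, 3, 0, 2]
j=3: ys[3] = (8+0)%6 = 2 → [6, 5, 0, 2, 3, 0, 2]
j=4: ys[4] = (3+2)%6 = 5 → [6, 5, 0, 2, 5, 0, 2]
j=5: ys[5] = (0+5)%6 = 5 → [6, 5, 0, 2, 5, 5, 2]
j=6: ys[6] = (2+5)%6 = 1 → [6, 5, 0, 2, 5, 5, 1]

[6, 5, 0, 2, 5, 5, 1]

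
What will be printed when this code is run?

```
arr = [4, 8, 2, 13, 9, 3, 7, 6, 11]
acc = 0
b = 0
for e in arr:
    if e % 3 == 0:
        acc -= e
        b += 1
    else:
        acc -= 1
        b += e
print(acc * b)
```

-1152

e=4: not %3==0, acc = 0-1 = -1; b=4
e=8: not %3==0, acc = (-1)-1 = -2; b=12
e=2: not %3==0, acc = (-2)-1 = -3; b=14
e=13: not %3==0, acc = (-3)-1 = -4; b=27
e=9: %3==0, acc = (-4)-9 = -13; b=28
e=3: %3==0, acc = (-13)-3 = -16; b=29
e=7: not %3==0, acc = (-16)-1 = -17; b=36
e=6: %3==0, acc = (-17)-6 = -23; b=37
e=11: not %3==0, acc = (-23)-1 = -24; b=48
acc*b = (-24)*48 = -1152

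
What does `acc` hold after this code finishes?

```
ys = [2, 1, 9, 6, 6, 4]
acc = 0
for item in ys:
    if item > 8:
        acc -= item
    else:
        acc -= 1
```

item=2: not >8, acc = 0-1 = -1
item=1: not >8, acc = (-1)-1 = -2
item=9: >8, acc = (-2)-9 = -11
item=6: not >8, acc = (-11)-1 = -12
item=6: not >8, acc = (-12)-1 = -13
item=4: not >8, acc = (-13)-1 = -14

-14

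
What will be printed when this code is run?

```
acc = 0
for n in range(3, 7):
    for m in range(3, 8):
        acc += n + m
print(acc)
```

n=3,m=3: acc = 0+6 = 6
n=3,m=4: acc = 6+7 = 13
n=3,m=5: acc = 13+8 = 21
n=3,m=6: acc = 21+9 = 30
n=3,m=7: acc = 30+10 = 40
n=4,m=3: acc = 40+7 = 47
n=4,m=4: acc = 47+8 = 55
n=4,m=5: acc = 55+9 = 64
n=4,m=6: acc = 64+10 = 74
n=4,m=7: acc = 74+11 = 85
n=5,m=3: acc = 85+8 = 93
n=5,m=4: acc = 93+9 = 102
n=5,m=5: acc = 102+10 = 112
n=5,m=6: acc = 112+11 = 123
n=5,m=7: acc = 123+12 = 135
n=6,m=3: acc = 135+9 = 144
n=6,m=4: acc = 144+10 = 154
n=6,m=5: acc = 154+11 = 165
n=6,m=6: acc = 165+12 = 177
n=6,m=7: acc = 177+13 = 190

190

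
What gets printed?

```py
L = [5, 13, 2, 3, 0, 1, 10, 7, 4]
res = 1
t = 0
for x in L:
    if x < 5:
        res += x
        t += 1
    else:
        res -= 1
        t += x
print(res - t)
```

-33

x=5: not <5, res = 1-1 = 0; t=5
x=13: not <5, res = 0-1 = -1; t=18
x=2: <5, res = (-1)+2 = 1; t=19
x=3: <5, res = 1+3 = 4; t=20
x=0: <5, res = 4+0 = 4; t=21
x=1: <5, res = 4+1 = 5; t=22
x=10: not <5, res = 5-1 = 4; t=32
x=7: not <5, res = 4-1 = 3; t=39
x=4: <5, res = 3+4 = 7; t=40
res-t = 7-40 = -33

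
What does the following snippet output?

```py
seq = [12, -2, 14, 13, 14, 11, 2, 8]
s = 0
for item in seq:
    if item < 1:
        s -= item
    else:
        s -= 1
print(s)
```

-5

item=12: not <1, s = 0-1 = -1
item=-2: <1, s = (-1)-(-2) = 1
item=14: not <1, s = 1-1 = 0
item=13: not <1, s = 0-1 = -1
item=14: not <1, s = (-1)-1 = -2
item=11: not <1, s = (-2)-1 = -3
item=2: not <1, s = (-3)-1 = -4
item=8: not <1, s = (-4)-1 = -5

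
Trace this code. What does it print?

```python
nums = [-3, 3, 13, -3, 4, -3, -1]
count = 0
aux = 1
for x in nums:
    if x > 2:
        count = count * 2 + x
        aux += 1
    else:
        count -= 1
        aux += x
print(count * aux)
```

x=-3: not >2, count = 0-1 = -1; aux=-2
x=3: >2, count = (-1)*2+3 = 1; aux=-1
x=13: >2, count = 1*2+13 = 15; aux=0
x=-3: not >2, count = 15-1 = 14; aux=-3
x=4: >2, count = 14*2+4 = 32; aux=-2
x=-3: not >2, count = 32-1 = 31; aux=-5
x=-1: not >2, count = 31-1 = 30; aux=-6
count*aux = 30*(-6) = -180

-180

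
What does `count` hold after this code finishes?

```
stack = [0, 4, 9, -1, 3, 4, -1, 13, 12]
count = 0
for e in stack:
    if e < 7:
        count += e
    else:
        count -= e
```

-25

e=0: <7, count = 0+0 = 0
e=4: <7, count = 0+4 = 4
e=9: not <7, count = 4-9 = -5
e=-1: <7, count = (-5)+(-1) = -6
e=3: <7, count = (-6)+3 = -3
e=4: <7, count = (-3)+4 = 1
e=-1: <7, count = 1+(-1) = 0
e=13: not <7, count = 0-13 = -13
e=12: not <7, count = (-13)-12 = -25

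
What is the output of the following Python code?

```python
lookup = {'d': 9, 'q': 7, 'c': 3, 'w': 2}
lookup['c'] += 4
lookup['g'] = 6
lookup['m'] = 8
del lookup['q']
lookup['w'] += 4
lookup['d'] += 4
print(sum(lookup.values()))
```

lookup['c'] = 3+4 = 7 → {'d': 9, 'q': 7, 'c': 7, 'w': 2}
lookup['g'] = 6 → {'d': 9, 'q': 7, 'c': 7, 'w': 2, 'g': 6}
lookup['m'] = 8 → {'d': 9, 'q': 7, 'c': 7, 'w': 2, 'g': 6, 'm': 8}
del 'q' → {'d': 9, 'c': 7, 'w': 2, 'g': 6, 'm': 8}
lookup['w'] = 2+4 = 6 → {'d': 9, 'c': 7, 'w': 6, 'g': 6, 'm': 8}
lookup['d'] = 9+4 = 13 → {'d': 13, 'c': 7, 'w': 6, 'g': 6, 'm': 8}
sum of values = 40

40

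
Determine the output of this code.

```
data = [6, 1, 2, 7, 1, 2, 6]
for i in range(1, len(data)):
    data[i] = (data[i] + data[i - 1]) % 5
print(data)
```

i=1: data[1] = (1+6)%5 = 2 → [6, 2, 2, 7, 1, 2, 6]
i=2: data[2] = (2+2)%5 = 4 → [6, 2, 4, 7, 1, 2, 6]
i=3: data[3] = (7+4)%5 = 1 → [6, 2, 4, 1, 1, 2, 6]
i=4: data[4] = (1+1)%5 = 2 → [6, 2, 4, 1, 2, 2, 6]
i=5: data[5] = (2+2)%5 = 4 → [6, 2, 4, 1, 2, 4, 6]
i=6: data[6] = (6+4)%5 = 0 → [6, 2, 4, 1, 2, 4, 0]

[6, 2, 4, 1, 2, 4, 0]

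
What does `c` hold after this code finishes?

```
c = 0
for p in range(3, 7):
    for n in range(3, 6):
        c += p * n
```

216

p=3,n=3: c = 0+9 = 9
p=3,n=4: c = 9+12 = 21
p=3,n=5: c = 21+15 = 36
p=4,n=3: c = 36+12 = 48
p=4,n=4: c = 48+16 = 64
p=4,n=5: c = 64+20 = 84
p=5,n=3: c = 84+15 = 99
p=5,n=4: c = 99+20 = 119
p=5,n=5: c = 119+25 = 144
p=6,n=3: c = 144+18 = 162
p=6,n=4: c = 162+24 = 186
p=6,n=5: c = 186+30 = 216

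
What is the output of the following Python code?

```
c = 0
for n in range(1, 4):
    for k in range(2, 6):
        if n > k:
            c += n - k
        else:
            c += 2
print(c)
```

23

n=1,k=2: not 1>2, c = 0+2 = 2
n=1,k=3: not 1>3, c = 2+2 = 4
n=1,k=4: not 1>4, c = 4+2 = 6
n=1,k=5: not 1>5, c = 6+2 = 8
n=2,k=2: not 2>2, c = 8+2 = 10
n=2,k=3: not 2>3, c = 10+2 = 12
n=2,k=4: not 2>4, c = 12+2 = 14
n=2,k=5: not 2>5, c = 14+2 = 16
n=3,k=2: 3>2, c = 16+1 = 17
n=3,k=3: not 3>3, c = 17+2 = 19
n=3,k=4: not 3>4, c = 19+2 = 21
n=3,k=5: not 3>5, c = 21+2 = 23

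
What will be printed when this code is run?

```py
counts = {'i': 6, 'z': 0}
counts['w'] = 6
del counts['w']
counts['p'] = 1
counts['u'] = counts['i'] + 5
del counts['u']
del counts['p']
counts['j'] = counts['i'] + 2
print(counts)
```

{'i': 6, 'z': 0, 'j': 8}

counts['w'] = 6 → {'i': 6, 'z': 0, 'w': 6}
del 'w' → {'i': 6, 'z': 0}
counts['p'] = 1 → {'i': 6, 'z': 0, 'p': 1}
counts['u'] = counts['i']+5 = 11 → {'i': 6, 'z': 0, 'p': 1, 'u': 11}
del 'u' → {'i': 6, 'z': 0, 'p': 1}
del 'p' → {'i': 6, 'z': 0}
counts['j'] = counts['i']+2 = 8 → {'i': 6, 'z': 0, 'j': 8}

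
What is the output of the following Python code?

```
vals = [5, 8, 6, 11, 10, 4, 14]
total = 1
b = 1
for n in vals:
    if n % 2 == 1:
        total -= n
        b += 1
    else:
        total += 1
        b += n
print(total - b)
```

-55

n=5: odd, total = 1-5 = -4; b=2
n=8: not odd, total = (-4)+1 = -3; b=10
n=6: not odd, total = (-3)+1 = -2; b=16
n=11: odd, total = (-2)-11 = -13; b=17
n=10: not odd, total = (-13)+1 = -12; b=27
n=4: not odd, total = (-12)+1 = -11; b=31
n=14: not odd, total = (-11)+1 = -10; b=45
total-b = (-10)-45 = -55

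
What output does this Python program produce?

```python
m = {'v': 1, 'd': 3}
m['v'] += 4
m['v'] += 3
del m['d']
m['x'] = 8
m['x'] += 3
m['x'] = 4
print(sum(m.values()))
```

m['v'] = 1+4 = 5 → {'v': 5, 'd': 3}
m['v'] = 5+3 = 8 → {'v': 8, 'd': 3}
del 'd' → {'v': 8}
m['x'] = 8 → {'v': 8, 'x': 8}
m['x'] = 8+3 = 11 → {'v': 8, 'x': 11}
m['x'] = 4 → {'v': 8, 'x': 4}
sum of values = 12

12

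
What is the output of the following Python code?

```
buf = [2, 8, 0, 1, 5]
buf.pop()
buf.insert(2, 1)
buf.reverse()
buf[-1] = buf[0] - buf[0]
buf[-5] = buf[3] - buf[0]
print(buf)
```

pop() removes 5 → [2, 8, 0, 1]
insert 1 at 2 → [2, 8, 1, 0, 1]
reverse → [1, 0, 1, 8, 2]
buf[-1] = buf[0]-buf[0] = 1-1 = 0 → [1, 0, 1, 8, 0]
buf[-5] = buf[3]-buf[0] = 8-1 = 7 → [7, 0, 1, 8, 0]

[7, 0, 1, 8, 0]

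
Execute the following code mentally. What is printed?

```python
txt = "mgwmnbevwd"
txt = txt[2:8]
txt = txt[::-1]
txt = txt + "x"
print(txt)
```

slice [2:8] → 'wmnbev'
reverse → 'vebnmw'
+ 'x' → 'vebnmwx'

vebnmwx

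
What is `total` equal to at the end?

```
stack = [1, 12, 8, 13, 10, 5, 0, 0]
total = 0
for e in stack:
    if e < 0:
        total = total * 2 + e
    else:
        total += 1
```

8

e=1: not <0, total = 0+1 = 1
e=12: not <0, total = 1+1 = 2
e=8: not <0, total = 2+1 = 3
e=13: not <0, total = 3+1 = 4
e=10: not <0, total = 4+1 = 5
e=5: not <0, total = 5+1 = 6
e=0: not <0, total = 6+1 = 7
e=0: not <0, total = 7+1 = 8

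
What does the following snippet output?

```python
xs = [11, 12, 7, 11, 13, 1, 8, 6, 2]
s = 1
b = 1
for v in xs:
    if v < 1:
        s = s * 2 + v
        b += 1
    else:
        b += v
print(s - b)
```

-71

v=11: not <1; b=12
v=12: not <1; b=24
v=7: not <1; b=31
v=11: not <1; b=42
v=13: not <1; b=55
v=1: not <1; b=56
v=8: not <1; b=64
v=6: not <1; b=70
v=2: not <1; b=72
s-b = 1-72 = -71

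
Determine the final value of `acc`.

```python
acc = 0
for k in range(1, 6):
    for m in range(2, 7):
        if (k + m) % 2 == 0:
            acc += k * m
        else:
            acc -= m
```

92

k=1,m=2: odd sum, acc = 0-2 = -2
k=1,m=3: even sum, acc = (-2)+3 = 1
k=1,m=4: odd sum, acc = 1-4 = -3
k=1,m=5: even sum, acc = (-3)+5 = 2
k=1,m=6: odd sum, acc = 2-6 = -4
k=2,m=2: even sum, acc = (-4)+4 = 0
k=2,m=3: odd sum, acc = 0-3 = -3
k=2,m=4: even sum, acc = (-3)+8 = 5
k=2,m=5: odd sum, acc = 5-5 = 0
k=2,m=6: even sum, acc = 0+12 = 12
k=3,m=2: odd sum, acc = 12-2 = 10
k=3,m=3: even sum, acc = 10+9 = 19
k=3,m=4: odd sum, acc = 19-4 = 15
k=3,m=5: even sum, acc = 15+15 = 30
k=3,m=6: odd sum, acc = 30-6 = 24
k=4,m=2: even sum, acc = 24+8 = 32
k=4,m=3: odd sum, acc = 32-3 = 29
k=4,m=4: even sum, acc = 29+16 = 45
k=4,m=5: odd sum, acc = 45-5 = 40
k=4,m=6: even sum, acc = 40+24 = 64
k=5,m=2: odd sum, acc = 64-2 = 62
k=5,m=3: even sum, acc = 62+15 = 77
k=5,m=4: odd sum, acc = 77-4 = 73
k=5,m=5: even sum, acc = 73+25 = 98
k=5,m=6: odd sum, acc = 98-6 = 92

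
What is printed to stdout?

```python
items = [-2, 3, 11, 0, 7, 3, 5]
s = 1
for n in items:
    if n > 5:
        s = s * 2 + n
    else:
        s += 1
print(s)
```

n=-2: not >5, s = 1+1 = 2
n=3: not >5, s = 2+1 = 3
n=11: >5, s = 3*2+11 = 17
n=0: not >5, s = 17+1 = 18
n=7: >5, s = 18*2+7 = 43
n=3: not >5, s = 43+1 = 44
n=5: not >5, s = 44+1 = 45

45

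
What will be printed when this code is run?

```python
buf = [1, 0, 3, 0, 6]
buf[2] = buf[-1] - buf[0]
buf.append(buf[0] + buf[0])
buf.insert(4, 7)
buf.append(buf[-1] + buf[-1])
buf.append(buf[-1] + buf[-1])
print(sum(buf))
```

buf[2] = buf[-1]-buf[0] = 6-1 = 5 → [1, 0, 5, 0, 6]
append buf[0]+buf[0] = 1+1 = 2 → [1, 0, 5, 0, 6, 2]
insert 7 at 4 → [1, 0, 5, 0, 7, 6, 2]
append buf[-1]+buf[-1] = 2+2 = 4 → [1, 0, 5, 0, 7, 6, 2, 4]
append buf[-1]+buf[-1] = 4+4 = 8 → [1, 0, 5, 0, 7, 6, 2, 4, 8]
sum = 33

33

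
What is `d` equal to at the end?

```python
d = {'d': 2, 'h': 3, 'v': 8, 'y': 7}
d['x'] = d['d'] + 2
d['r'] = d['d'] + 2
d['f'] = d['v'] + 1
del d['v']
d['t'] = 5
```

d['x'] = d['d']+2 = 4 → {'d': 2, 'h': 3, 'v': 8, 'y': 7, 'x': 4}
d['r'] = d['d']+2 = 4 → {'d': 2, 'h': 3, 'v': 8, 'y': 7, 'x': 4, 'r': 4}
d['f'] = d['v']+1 = 9 → {'d': 2, 'h': 3, 'v': 8, 'y': 7, 'x': 4, 'r': 4, 'f': 9}
del 'v' → {'d': 2, 'h': 3, 'y': 7, 'x': 4, 'r': 4, 'f': 9}
d['t'] = 5 → {'d': 2, 'h': 3, 'y': 7, 'x': 4, 'r': 4, 'f': 9, 't': 5}

{'d': 2, 'h': 3, 'y': 7, 'x': 4, 'r': 4, 'f': 9, 't': 5}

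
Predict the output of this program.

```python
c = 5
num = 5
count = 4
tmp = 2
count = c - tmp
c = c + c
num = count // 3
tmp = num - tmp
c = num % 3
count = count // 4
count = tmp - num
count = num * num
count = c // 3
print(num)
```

count = 5-2 = 3
c = 5+5 = 10
num = 3//3 = 1
tmp = 1-2 = -1
c = 1%3 = 1
count = 3//4 = 0
count = (-1)-1 = -2
count = 1*1 = 1
count = 1//3 = 0

1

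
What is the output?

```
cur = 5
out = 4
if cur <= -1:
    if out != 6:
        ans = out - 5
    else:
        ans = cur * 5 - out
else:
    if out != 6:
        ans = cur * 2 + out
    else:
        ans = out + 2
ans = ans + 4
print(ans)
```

cur=5, out=4
cur <= -1 is False; out != 6 is True
→ ans = cur * 2 + out = 14
ans = 14+4 = 18

18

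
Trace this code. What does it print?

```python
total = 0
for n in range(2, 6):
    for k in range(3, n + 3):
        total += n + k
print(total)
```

n=2,k=3: total = 0+5 = 5
n=2,k=4: total = 5+6 = 11
n=3,k=3: total = 11+6 = 17
n=3,k=4: total = 17+7 = 24
n=3,k=5: total = 24+8 = 32
n=4,k=3: total = 32+7 = 39
n=4,k=4: total = 39+8 = 47
n=4,k=5: total = 47+9 = 56
n=4,k=6: total = 56+10 = 66
n=5,k=3: total = 66+8 = 74
n=5,k=4: total = 74+9 = 83
n=5,k=5: total = 83+10 = 93
n=5,k=6: total = 93+11 = 104
n=5,k=7: total = 104+12 = 116

116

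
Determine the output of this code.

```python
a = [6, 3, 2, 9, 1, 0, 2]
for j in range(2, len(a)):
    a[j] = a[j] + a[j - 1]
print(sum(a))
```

75

j=2: a[2] = 2+3 = 5 → [6, 3, 5, 9, 1, 0, 2]
j=3: a[3] = 9+5 = 14 → [6, 3, 5, 14, 1, 0, 2]
j=4: a[4] = 1+14 = 15 → [6, 3, 5, 14, 15, 0, 2]
j=5: a[5] = 0+15 = 15 → [6, 3, 5, 14, 15, 15, 2]
j=6: a[6] = 2+15 = 17 → [6, 3, 5, 14, 15, 15, 17]
sum = 75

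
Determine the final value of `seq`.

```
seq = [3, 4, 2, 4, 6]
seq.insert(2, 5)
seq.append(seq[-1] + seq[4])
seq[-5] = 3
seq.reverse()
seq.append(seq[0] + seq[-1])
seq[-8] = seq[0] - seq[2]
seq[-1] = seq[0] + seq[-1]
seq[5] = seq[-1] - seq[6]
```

[6, 6, 4, 2, 3, 16, 3, 19]

insert 5 at 2 → [3, 4, 5, 2, 4, 6]
append seq[-1]+seq[4] = 6+4 = 10 → [3, 4, 5, 2, 4, 6, 10]
seq[-5] = 3 → [3, 4, 3, 2, 4, 6, 10]
reverse → [10, 6, 4, 2, 3, 4, 3]
append seq[0]+seq[-1] = 10+3 = 13 → [10, 6, 4, 2, 3, 4, 3, 13]
seq[-8] = seq[0]-seq[2] = 10-4 = 6 → [6, 6, 4, 2, 3, 4, 3, 13]
seq[-1] = seq[0]+seq[-1] = 6+13 = 19 → [6, 6, 4, 2, 3, 4, 3, 19]
seq[5] = seq[-1]-seq[6] = 19-3 = 16 → [6, 6, 4, 2, 3, 16, 3, 19]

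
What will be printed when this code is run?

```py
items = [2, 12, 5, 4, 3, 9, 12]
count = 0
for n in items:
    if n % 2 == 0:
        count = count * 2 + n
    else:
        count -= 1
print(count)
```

n=2: even, count = 0*2+2 = 2
n=12: even, count = 2*2+12 = 16
n=5: not even, count = 16-1 = 15
n=4: even, count = 15*2+4 = 34
n=3: not even, count = 34-1 = 33
n=9: not even, count = 33-1 = 32
n=12: even, count = 32*2+12 = 76

76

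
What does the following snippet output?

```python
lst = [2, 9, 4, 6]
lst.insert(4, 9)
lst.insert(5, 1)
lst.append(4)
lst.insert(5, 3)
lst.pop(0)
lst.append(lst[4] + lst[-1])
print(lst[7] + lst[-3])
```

8

insert 9 at 4 → [2, 9, 4, 6, 9]
insert 1 at 5 → [2, 9, 4, 6, 9, 1]
append 4 → [2, 9, 4, 6, 9, 1, 4]
insert 3 at 5 → [2, 9, 4, 6, 9, 3, 1, 4]
pop(0) removes 2 → [9, 4, 6, 9, 3, 1, 4]
append lst[4]+lst[-1] = 3+4 = 7 → [9, 4, 6, 9, 3, 1, 4, 7]
lst[7]+lst[-3] = 7+1 = 8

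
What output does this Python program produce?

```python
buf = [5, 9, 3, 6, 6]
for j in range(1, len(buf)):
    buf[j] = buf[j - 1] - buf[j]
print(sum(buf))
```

-38

j=1: buf[1] = 5-9 = -4 → [5, -4, 3, 6, 6]
j=2: buf[2] = (-4)-3 = -7 → [5, -4, -7, 6, 6]
j=3: buf[3] = (-7)-6 = -13 → [5, -4, -7, -13, 6]
j=4: buf[4] = (-13)-6 = -19 → [5, -4, -7, -13, -19]
sum = -38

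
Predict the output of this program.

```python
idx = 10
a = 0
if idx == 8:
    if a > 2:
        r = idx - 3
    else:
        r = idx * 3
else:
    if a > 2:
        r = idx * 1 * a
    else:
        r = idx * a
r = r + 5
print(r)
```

5

idx=10, a=0
idx == 8 is False; a > 2 is False
→ r = idx * a = 0
r = 0+5 = 5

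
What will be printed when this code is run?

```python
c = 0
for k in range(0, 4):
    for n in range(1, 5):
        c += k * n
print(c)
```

60

k=0,n=1: c = 0+0 = 0
k=0,n=2: c = 0+0 = 0
k=0,n=3: c = 0+0 = 0
k=0,n=4: c = 0+0 = 0
k=1,n=1: c = 0+1 = 1
k=1,n=2: c = 1+2 = 3
k=1,n=3: c = 3+3 = 6
k=1,n=4: c = 6+4 = 10
k=2,n=1: c = 10+2 = 12
k=2,n=2: c = 12+4 = 16
k=2,n=3: c = 16+6 = 22
k=2,n=4: c = 22+8 = 30
k=3,n=1: c = 30+3 = 33
k=3,n=2: c = 33+6 = 39
k=3,n=3: c = 39+9 = 48
k=3,n=4: c = 48+12 = 60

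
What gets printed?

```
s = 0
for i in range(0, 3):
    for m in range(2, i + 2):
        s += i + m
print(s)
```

12

i=1,m=2: s = 0+3 = 3
i=2,m=2: s = 3+4 = 7
i=2,m=3: s = 7+5 = 12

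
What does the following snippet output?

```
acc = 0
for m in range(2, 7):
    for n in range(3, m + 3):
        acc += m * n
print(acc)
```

445

m=2,n=3: acc = 0+6 = 6
m=2,n=4: acc = 6+8 = 14
m=3,n=3: acc = 14+9 = 23
m=3,n=4: acc = 23+12 = 35
m=3,n=5: acc = 35+15 = 50
m=4,n=3: acc = 50+12 = 62
m=4,n=4: acc = 62+16 = 78
m=4,n=5: acc = 78+20 = 98
m=4,n=6: acc = 98+24 = 122
m=5,n=3: acc = 122+15 = 137
m=5,n=4: acc = 137+20 = 157
m=5,n=5: acc = 157+25 = 182
m=5,n=6: acc = 182+30 = 212
m=5,n=7: acc = 212+35 = 247
m=6,n=3: acc = 247+18 = 265
m=6,n=4: acc = 265+24 = 289
m=6,n=5: acc = 289+30 = 319
m=6,n=6: acc = 319+36 = 355
m=6,n=7: acc = 355+42 = 397
m=6,n=8: acc = 397+48 = 445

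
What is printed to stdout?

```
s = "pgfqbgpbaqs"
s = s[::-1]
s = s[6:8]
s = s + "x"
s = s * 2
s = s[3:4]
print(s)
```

b

reverse → 'sqabpgbqfgp'
slice [6:8] → 'bq'
+ 'x' → 'bqx'
repeat ×2 → 'bqxbqx'
slice [3:4] → 'b'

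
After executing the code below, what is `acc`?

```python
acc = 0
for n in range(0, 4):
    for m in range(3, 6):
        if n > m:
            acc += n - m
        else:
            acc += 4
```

48

n=0,m=3: not 0>3, acc = 0+4 = 4
n=0,m=4: not 0>4, acc = 4+4 = 8
n=0,m=5: not 0>5, acc = 8+4 = 12
n=1,m=3: not 1>3, acc = 12+4 = 16
n=1,m=4: not 1>4, acc = 16+4 = 20
n=1,m=5: not 1>5, acc = 20+4 = 24
n=2,m=3: not 2>3, acc = 24+4 = 28
n=2,m=4: not 2>4, acc = 28+4 = 32
n=2,m=5: not 2>5, acc = 32+4 = 36
n=3,m=3: not 3>3, acc = 36+4 = 40
n=3,m=4: not 3>4, acc = 40+4 = 44
n=3,m=5: not 3>5, acc = 44+4 = 48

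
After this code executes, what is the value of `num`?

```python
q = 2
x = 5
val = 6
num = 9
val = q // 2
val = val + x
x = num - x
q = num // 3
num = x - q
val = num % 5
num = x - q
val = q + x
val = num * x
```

1

val = 2//2 = 1
val = 1+5 = 6
x = 9-5 = 4
q = 9//3 = 3
num = 4-3 = 1
val = 1%5 = 1
num = 4-3 = 1
val = 3+4 = 7
val = 1*4 = 4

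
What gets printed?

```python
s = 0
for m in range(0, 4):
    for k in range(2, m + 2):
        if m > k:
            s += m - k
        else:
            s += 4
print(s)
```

m=1,k=2: not 1>2, s = 0+4 = 4
m=2,k=2: not 2>2, s = 4+4 = 8
m=2,k=3: not 2>3, s = 8+4 = 12
m=3,k=2: 3>2, s = 12+1 = 13
m=3,k=3: not 3>3, s = 13+4 = 17
m=3,k=4: not 3>4, s = 17+4 = 21

21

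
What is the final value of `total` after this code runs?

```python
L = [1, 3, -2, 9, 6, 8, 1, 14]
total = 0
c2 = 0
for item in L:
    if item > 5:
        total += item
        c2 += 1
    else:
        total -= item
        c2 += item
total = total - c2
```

item=1: not >5, total = 0-1 = -1; c2=1
item=3: not >5, total = (-1)-3 = -4; c2=4
item=-2: not >5, total = (-4)-(-2) = -2; c2=2
item=9: >5, total = (-2)+9 = 7; c2=3
item=6: >5, total = 7+6 = 13; c2=4
item=8: >5, total = 13+8 = 21; c2=5
item=1: not >5, total = 21-1 = 20; c2=6
item=14: >5, total = 20+14 = 34; c2=7
total-c2 = 34-7 = 27

27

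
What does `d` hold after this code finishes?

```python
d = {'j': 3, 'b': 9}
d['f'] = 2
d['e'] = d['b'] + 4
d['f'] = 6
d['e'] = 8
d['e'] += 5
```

{'j': 3, 'b': 9, 'f': 6, 'e': 13}

d['f'] = 2 → {'j': 3, 'b': 9, 'f': 2}
d['e'] = d['b']+4 = 13 → {'j': 3, 'b': 9, 'f': 2, 'e': 13}
d['f'] = 6 → {'j': 3, 'b': 9, 'f': 6, 'e': 13}
d['e'] = 8 → {'j': 3, 'b': 9, 'f': 6, 'e': 8}
d['e'] = 8+5 = 13 → {'j': 3, 'b': 9, 'f': 6, 'e': 13}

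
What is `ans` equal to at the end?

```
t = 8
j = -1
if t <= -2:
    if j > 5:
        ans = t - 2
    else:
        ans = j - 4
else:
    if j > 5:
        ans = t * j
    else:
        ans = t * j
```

-8

t=8, j=-1
t <= -2 is False; j > 5 is False
→ ans = t * j = -8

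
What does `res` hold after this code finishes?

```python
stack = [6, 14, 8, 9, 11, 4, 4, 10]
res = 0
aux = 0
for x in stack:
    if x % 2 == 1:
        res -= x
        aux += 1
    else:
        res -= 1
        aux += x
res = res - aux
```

-74

x=6: not odd, res = 0-1 = -1; aux=6
x=14: not odd, res = (-1)-1 = -2; aux=20
x=8: not odd, res = (-2)-1 = -3; aux=28
x=9: odd, res = (-3)-9 = -12; aux=29
x=11: odd, res = (-12)-11 = -23; aux=30
x=4: not odd, res = (-23)-1 = -24; aux=34
x=4: not odd, res = (-24)-1 = -25; aux=38
x=10: not odd, res = (-25)-1 = -26; aux=48
res-aux = (-26)-48 = -74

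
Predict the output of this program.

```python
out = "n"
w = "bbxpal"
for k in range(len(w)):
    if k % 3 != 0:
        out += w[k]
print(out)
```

nbxal

k=0: skip
k=1: add 'b' → 'nb'
k=2: add 'x' → 'nbx'
k=3: skip
k=4: add 'a' → 'nbxa'
k=5: add 'l' → 'nbxal'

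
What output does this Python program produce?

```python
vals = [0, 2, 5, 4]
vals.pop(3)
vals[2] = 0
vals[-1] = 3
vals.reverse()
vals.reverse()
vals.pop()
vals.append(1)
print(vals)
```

[0, 2, 1]

pop(3) removes 4 → [0, 2, 5]
vals[2] = 0 → [0, 2, 0]
vals[-1] = 3 → [0, 2, 3]
reverse → [3, 2, 0]
reverse → [0, 2, 3]
pop() removes 3 → [0, 2]
append 1 → [0, 2, 1]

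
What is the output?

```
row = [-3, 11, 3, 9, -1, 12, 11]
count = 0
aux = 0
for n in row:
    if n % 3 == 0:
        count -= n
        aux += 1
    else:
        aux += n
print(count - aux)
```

-46

n=-3: %3==0, count = 0-(-3) = 3; aux=1
n=11: not %3==0; aux=12
n=3: %3==0, count = 3-3 = 0; aux=13
n=9: %3==0, count = 0-9 = -9; aux=14
n=-1: not %3==0; aux=13
n=12: %3==0, count = (-9)-12 = -21; aux=14
n=11: not %3==0; aux=25
count-aux = (-21)-25 = -46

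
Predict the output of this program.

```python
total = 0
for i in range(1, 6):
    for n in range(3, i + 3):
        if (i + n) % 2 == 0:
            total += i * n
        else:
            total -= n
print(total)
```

i=1,n=3: even sum, total = 0+3 = 3
i=2,n=3: odd sum, total = 3-3 = 0
i=2,n=4: even sum, total = 0+8 = 8
i=3,n=3: even sum, total = 8+9 = 17
i=3,n=4: odd sum, total = 17-4 = 13
i=3,n=5: even sum, total = 13+15 = 28
i=4,n=3: odd sum, total = 28-3 = 25
i=4,n=4: even sum, total = 25+16 = 41
i=4,n=5: odd sum, total = 41-5 = 36
i=4,n=6: even sum, total = 36+24 = 60
i=5,n=3: even sum, total = 60+15 = 75
i=5,n=4: odd sum, total = 75-4 = 71
i=5,n=5: even sum, total = 71+25 = 96
i=5,n=6: odd sum, total = 96-6 = 90
i=5,n=7: even sum, total = 90+35 = 125

125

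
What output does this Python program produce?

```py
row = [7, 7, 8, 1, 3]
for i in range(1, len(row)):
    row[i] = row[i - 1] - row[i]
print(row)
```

[7, 0, -8, -9, -12]

i=1: row[1] = 7-7 = 0 → [7, 0, 8, 1, 3]
i=2: row[2] = 0-8 = -8 → [7, 0, -8, 1, 3]
i=3: row[3] = (-8)-1 = -9 → [7, 0, -8, -9, 3]
i=4: row[4] = (-9)-3 = -12 → [7, 0, -8, -9, -12]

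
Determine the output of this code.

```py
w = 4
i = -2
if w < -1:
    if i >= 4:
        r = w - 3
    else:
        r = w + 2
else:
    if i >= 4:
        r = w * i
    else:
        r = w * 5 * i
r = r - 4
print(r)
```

w=4, i=-2
w < -1 is False; i >= 4 is False
→ r = w * 5 * i = -40
r = (-40)-4 = -44

-44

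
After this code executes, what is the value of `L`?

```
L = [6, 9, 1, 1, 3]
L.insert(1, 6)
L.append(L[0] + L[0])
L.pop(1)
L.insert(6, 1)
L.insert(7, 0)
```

insert 6 at 1 → [6, 6, 9, 1, 1, 3]
append L[0]+L[0] = 6+6 = 12 → [6, 6, 9, 1, 1, 3, 12]
pop(1) removes 6 → [6, 9, 1, 1, 3, 12]
insert 1 at 6 → [6, 9, 1, 1, 3, 12, 1]
insert 0 at 7 → [6, 9, 1, 1, 3, 12, 1, 0]

[6, 9, 1, 1, 3, 12, 1, 0]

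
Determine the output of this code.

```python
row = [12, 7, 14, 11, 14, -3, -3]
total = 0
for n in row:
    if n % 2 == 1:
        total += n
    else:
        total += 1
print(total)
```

n=12: not odd, total = 0+1 = 1
n=7: odd, total = 1+7 = 8
n=14: not odd, total = 8+1 = 9
n=11: odd, total = 9+11 = 20
n=14: not odd, total = 20+1 = 21
n=-3: odd, total = 21+(-3) = 18
n=-3: odd, total = 18+(-3) = 15

15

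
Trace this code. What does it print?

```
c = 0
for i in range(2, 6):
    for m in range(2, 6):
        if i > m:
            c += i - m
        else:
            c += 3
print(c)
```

i=2,m=2: not 2>2, c = 0+3 = 3
i=2,m=3: not 2>3, c = 3+3 = 6
i=2,m=4: not 2>4, c = 6+3 = 9
i=2,m=5: not 2>5, c = 9+3 = 12
i=3,m=2: 3>2, c = 12+1 = 13
i=3,m=3: not 3>3, c = 13+3 = 16
i=3,m=4: not 3>4, c = 16+3 = 19
i=3,m=5: not 3>5, c = 19+3 = 22
i=4,m=2: 4>2, c = 22+2 = 24
i=4,m=3: 4>3, c = 24+1 = 25
i=4,m=4: not 4>4, c = 25+3 = 28
i=4,m=5: not 4>5, c = 28+3 = 31
i=5,m=2: 5>2, c = 31+3 = 34
i=5,m=3: 5>3, c = 34+2 = 36
i=5,m=4: 5>4, c = 36+1 = 37
i=5,m=5: not 5>5, c = 37+3 = 40

40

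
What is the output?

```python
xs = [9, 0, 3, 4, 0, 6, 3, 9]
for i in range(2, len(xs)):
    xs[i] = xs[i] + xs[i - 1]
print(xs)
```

i=2: xs[2] = 3+0 = 3 → [9, 0, 3, 4, 0, 6, 3, 9]
i=3: xs[3] = 4+3 = 7 → [9, 0, 3, 7, 0, 6, 3, 9]
i=4: xs[4] = 0+7 = 7 → [9, 0, 3, 7, 7, 6, 3, 9]
i=5: xs[5] = 6+7 = 13 → [9, 0, 3, 7, 7, 13, 3, 9]
i=6: xs[6] = 3+13 = 16 → [9, 0, 3, 7, 7, 13, 16, 9]
i=7: xs[7] = 9+16 = 25 → [9, 0, 3, 7, 7, 13, 16, 25]

[9, 0, 3, 7, 7, 13, 16, 25]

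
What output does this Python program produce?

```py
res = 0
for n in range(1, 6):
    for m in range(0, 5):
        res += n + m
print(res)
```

125

n=1,m=0: res = 0+1 = 1
n=1,m=1: res = 1+2 = 3
n=1,m=2: res = 3+3 = 6
n=1,m=3: res = 6+4 = 10
n=1,m=4: res = 10+5 = 15
n=2,m=0: res = 15+2 = 17
n=2,m=1: res = 17+3 = 20
n=2,m=2: res = 20+4 = 24
n=2,m=3: res = 24+5 = 29
n=2,m=4: res = 29+6 = 35
n=3,m=0: res = 35+3 = 38
n=3,m=1: res = 38+4 = 42
n=3,m=2: res = 42+5 = 47
n=3,m=3: res = 47+6 = 53
n=3,m=4: res = 53+7 = 60
n=4,m=0: res = 60+4 = 64
n=4,m=1: res = 64+5 = 69
n=4,m=2: res = 69+6 = 75
n=4,m=3: res = 75+7 = 82
n=4,m=4: res = 82+8 = 90
n=5,m=0: res = 90+5 = 95
n=5,m=1: res = 95+6 = 101
n=5,m=2: res = 101+7 = 108
n=5,m=3: res = 108+8 = 116
n=5,m=4: res = 116+9 = 125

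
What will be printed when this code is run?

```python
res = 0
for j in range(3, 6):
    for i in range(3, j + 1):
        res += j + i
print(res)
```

48

j=3,i=3: res = 0+6 = 6
j=4,i=3: res = 6+7 = 13
j=4,i=4: res = 13+8 = 21
j=5,i=3: res = 21+8 = 29
j=5,i=4: res = 29+9 = 38
j=5,i=5: res = 38+10 = 48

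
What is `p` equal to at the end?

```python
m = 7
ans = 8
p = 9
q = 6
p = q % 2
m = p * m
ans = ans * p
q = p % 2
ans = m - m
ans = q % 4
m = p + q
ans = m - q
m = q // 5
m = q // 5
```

p = 6%2 = 0
m = 0*7 = 0
ans = 8*0 = 0
q = 0%2 = 0
ans = 0-0 = 0
ans = 0%4 = 0
m = 0+0 = 0
ans = 0-0 = 0
m = 0//5 = 0
m = 0//5 = 0

0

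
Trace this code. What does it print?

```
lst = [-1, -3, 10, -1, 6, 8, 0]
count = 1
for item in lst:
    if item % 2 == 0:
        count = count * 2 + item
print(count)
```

136

item=-1: not even
item=-3: not even
item=10: even, count = 1*2+10 = 12
item=-1: not even
item=6: even, count = 12*2+6 = 30
item=8: even, count = 30*2+8 = 68
item=0: even, count = 68*2+0 = 136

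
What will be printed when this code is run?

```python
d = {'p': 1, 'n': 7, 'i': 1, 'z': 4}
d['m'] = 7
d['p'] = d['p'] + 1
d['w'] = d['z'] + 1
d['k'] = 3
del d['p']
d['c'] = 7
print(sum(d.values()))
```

34

d['m'] = 7 → {'p': 1, 'n': 7, 'i': 1, 'z': 4, 'm': 7}
d['p'] = d['p']+1 = 2 → {'p': 2, 'n': 7, 'i': 1, 'z': 4, 'm': 7}
d['w'] = d['z']+1 = 5 → {'p': 2, 'n': 7, 'i': 1, 'z': 4, 'm': 7, 'w': 5}
d['k'] = 3 → {'p': 2, 'n': 7, 'i': 1, 'z': 4, 'm': 7, 'w': 5, 'k': 3}
del 'p' → {'n': 7, 'i': 1, 'z': 4, 'm': 7, 'w': 5, 'k': 3}
d['c'] = 7 → {'n': 7, 'i': 1, 'z': 4, 'm': 7, 'w': 5, 'k': 3, 'c': 7}
sum of values = 34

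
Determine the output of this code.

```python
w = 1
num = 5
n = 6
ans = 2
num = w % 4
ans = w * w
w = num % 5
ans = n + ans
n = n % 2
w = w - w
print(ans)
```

7

num = 1%4 = 1
ans = 1*1 = 1
w = 1%5 = 1
ans = 6+1 = 7
n = 6%2 = 0
w = 1-1 = 0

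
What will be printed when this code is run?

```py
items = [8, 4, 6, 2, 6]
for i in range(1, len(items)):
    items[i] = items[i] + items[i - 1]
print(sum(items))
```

84

i=1: items[1] = 4+8 = 12 → [8, 12, 6, 2, 6]
i=2: items[2] = 6+12 = 18 → [8, 12, 18, 2, 6]
i=3: items[3] = 2+18 = 20 → [8, 12, 18, 20, 6]
i=4: items[4] = 6+20 = 26 → [8, 12, 18, 20, 26]
sum = 84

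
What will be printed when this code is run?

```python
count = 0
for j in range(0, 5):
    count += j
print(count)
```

j=0: count = 0+0 = 0
j=1: count = 0+1 = 1
j=2: count = 1+2 = 3
j=3: count = 3+3 = 6
j=4: count = 6+4 = 10

10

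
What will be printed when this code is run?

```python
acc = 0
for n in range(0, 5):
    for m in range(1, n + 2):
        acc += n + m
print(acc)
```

75

n=0,m=1: acc = 0+1 = 1
n=1,m=1: acc = 1+2 = 3
n=1,m=2: acc = 3+3 = 6
n=2,m=1: acc = 6+3 = 9
n=2,m=2: acc = 9+4 = 13
n=2,m=3: acc = 13+5 = 18
n=3,m=1: acc = 18+4 = 22
n=3,m=2: acc = 22+5 = 27
n=3,m=3: acc = 27+6 = 33
n=3,m=4: acc = 33+7 = 40
n=4,m=1: acc = 40+5 = 45
n=4,m=2: acc = 45+6 = 51
n=4,m=3: acc = 51+7 = 58
n=4,m=4: acc = 58+8 = 66
n=4,m=5: acc = 66+9 = 75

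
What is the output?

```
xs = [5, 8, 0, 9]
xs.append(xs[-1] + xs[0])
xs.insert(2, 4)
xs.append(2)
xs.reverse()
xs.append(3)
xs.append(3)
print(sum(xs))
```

48

append xs[-1]+xs[0] = 9+5 = 14 → [5, 8, 0, 9, 14]
insert 4 at 2 → [5, 8, 4, 0, 9, 14]
append 2 → [5, 8, 4, 0, 9, 14, 2]
reverse → [2, 14, 9, 0, 4, 8, 5]
append 3 → [2, 14, 9, 0, 4, 8, 5, 3]
append 3 → [2, 14, 9, 0, 4, 8, 5, 3, 3]
sum = 48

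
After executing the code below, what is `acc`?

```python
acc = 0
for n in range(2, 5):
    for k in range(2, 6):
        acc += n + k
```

78

n=2,k=2: acc = 0+4 = 4
n=2,k=3: acc = 4+5 = 9
n=2,k=4: acc = 9+6 = 15
n=2,k=5: acc = 15+7 = 22
n=3,k=2: acc = 22+5 = 27
n=3,k=3: acc = 27+6 = 33
n=3,k=4: acc = 33+7 = 40
n=3,k=5: acc = 40+8 = 48
n=4,k=2: acc = 48+6 = 54
n=4,k=3: acc = 54+7 = 61
n=4,k=4: acc = 61+8 = 69
n=4,k=5: acc = 69+9 = 78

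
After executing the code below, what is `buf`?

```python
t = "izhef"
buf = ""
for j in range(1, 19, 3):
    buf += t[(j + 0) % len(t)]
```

'zfhiez'

j=1: add t[1]='z' → 'z'
j=4: add t[4]='f' → 'zf'
j=7: add t[2]='h' → 'zfh'
j=10: add t[0]='i' → 'zfhi'
j=13: add t[3]='e' → 'zfhie'
j=16: add t[1]='z' → 'zfhiez'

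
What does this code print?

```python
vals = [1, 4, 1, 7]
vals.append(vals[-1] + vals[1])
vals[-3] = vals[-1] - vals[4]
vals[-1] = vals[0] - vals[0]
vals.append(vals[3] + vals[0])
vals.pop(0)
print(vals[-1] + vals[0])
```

12

append vals[-1]+vals[1] = 7+4 = 11 → [1, 4, 1, 7, 11]
vals[-3] = vals[-1]-vals[4] = 11-11 = 0 → [1, 4, 0, 7, 11]
vals[-1] = vals[0]-vals[0] = 1-1 = 0 → [1, 4, 0, 7, 0]
append vals[3]+vals[0] = 7+1 = 8 → [1, 4, 0, 7, 0, 8]
pop(0) removes 1 → [4, 0, 7, 0, 8]
vals[-1]+vals[0] = 8+4 = 12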